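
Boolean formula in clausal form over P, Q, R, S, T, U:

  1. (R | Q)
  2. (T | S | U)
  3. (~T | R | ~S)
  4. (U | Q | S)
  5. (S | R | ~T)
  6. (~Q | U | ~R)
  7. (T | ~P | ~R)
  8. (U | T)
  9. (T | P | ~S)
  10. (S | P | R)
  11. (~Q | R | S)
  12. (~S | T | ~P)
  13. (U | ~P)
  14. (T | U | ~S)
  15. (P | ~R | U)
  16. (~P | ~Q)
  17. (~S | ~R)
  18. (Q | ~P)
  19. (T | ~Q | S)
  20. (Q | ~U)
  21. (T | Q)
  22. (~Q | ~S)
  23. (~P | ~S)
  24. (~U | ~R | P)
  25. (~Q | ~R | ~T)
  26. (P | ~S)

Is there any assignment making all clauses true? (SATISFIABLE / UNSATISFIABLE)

UNSATISFIABLE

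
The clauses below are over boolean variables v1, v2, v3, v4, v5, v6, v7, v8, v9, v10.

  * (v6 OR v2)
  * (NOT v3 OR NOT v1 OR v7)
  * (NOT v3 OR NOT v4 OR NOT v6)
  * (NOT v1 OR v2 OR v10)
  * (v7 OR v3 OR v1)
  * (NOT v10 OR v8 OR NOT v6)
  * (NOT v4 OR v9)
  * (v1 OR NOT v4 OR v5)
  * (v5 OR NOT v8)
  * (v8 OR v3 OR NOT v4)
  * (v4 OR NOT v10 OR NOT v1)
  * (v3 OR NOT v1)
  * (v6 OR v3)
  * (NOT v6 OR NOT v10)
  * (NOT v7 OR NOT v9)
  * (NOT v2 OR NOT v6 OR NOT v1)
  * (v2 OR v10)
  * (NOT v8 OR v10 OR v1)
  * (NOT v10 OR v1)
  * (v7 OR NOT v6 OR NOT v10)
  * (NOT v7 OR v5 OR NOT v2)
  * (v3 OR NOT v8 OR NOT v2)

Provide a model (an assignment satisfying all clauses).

v5 occurs only positively in the remaining clauses — set v5 = True.
Branch on v1: take v1 = True.
  then v3 is forced to True.
  then v7 is forced to True.
  then v9 is forced to False.
  then v4 is forced to False.
  then v10 is forced to False.
  then v2 is forced to True.
  then v6 is forced to False.
v8 is now unconstrained; take v8 = False.
Check each clause:
  1. (v6 OR v2) — v2 is true.
  2. (NOT v1 OR v7 OR NOT v3) — v7 is true.
  3. (NOT v6 OR NOT v3 OR NOT v4) — NOT v6 is true.
  4. (v10 OR v2 OR NOT v1) — v2 is true.
  5. (v3 OR v1 OR v7) — v1 is true.
  6. (NOT v6 OR NOT v10 OR v8) — NOT v6 is true.
  7. (NOT v4 OR v9) — NOT v4 is true.
  8. (NOT v4 OR v5 OR v1) — v1 is true.
  9. (v5 OR NOT v8) — NOT v8 is true.
  10. (v8 OR NOT v4 OR v3) — v3 is true.
  11. (NOT v10 OR NOT v1 OR v4) — NOT v10 is true.
  12. (v3 OR NOT v1) — v3 is true.
  13. (v3 OR v6) — v3 is true.
  14. (NOT v6 OR NOT v10) — NOT v6 is true.
  15. (NOT v7 OR NOT v9) — NOT v9 is true.
  16. (NOT v2 OR NOT v6 OR NOT v1) — NOT v6 is true.
  17. (v2 OR v10) — v2 is true.
  18. (NOT v8 OR v1 OR v10) — NOT v8 is true.
  19. (v1 OR NOT v10) — v1 is true.
  20. (NOT v6 OR v7 OR NOT v10) — NOT v6 is true.
  21. (NOT v2 OR NOT v7 OR v5) — v5 is true.
  22. (NOT v8 OR v3 OR NOT v2) — NOT v8 is true.

v1=True, v2=True, v3=True, v4=False, v5=True, v6=False, v7=True, v8=False, v9=False, v10=False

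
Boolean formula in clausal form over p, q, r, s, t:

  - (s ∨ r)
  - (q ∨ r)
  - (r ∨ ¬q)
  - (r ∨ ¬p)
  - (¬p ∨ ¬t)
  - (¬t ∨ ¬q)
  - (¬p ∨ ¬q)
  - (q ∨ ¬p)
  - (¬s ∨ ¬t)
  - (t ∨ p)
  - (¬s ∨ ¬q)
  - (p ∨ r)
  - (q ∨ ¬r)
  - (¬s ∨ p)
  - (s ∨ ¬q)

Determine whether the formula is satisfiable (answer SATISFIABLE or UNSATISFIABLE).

q = True:
  propagation gives r=True, t=False, p=False; an empty clause results — contradiction.
q = False:
  propagation gives r=True; an empty clause results — contradiction.
Every branch closes, so no satisfying assignment exists.

UNSATISFIABLE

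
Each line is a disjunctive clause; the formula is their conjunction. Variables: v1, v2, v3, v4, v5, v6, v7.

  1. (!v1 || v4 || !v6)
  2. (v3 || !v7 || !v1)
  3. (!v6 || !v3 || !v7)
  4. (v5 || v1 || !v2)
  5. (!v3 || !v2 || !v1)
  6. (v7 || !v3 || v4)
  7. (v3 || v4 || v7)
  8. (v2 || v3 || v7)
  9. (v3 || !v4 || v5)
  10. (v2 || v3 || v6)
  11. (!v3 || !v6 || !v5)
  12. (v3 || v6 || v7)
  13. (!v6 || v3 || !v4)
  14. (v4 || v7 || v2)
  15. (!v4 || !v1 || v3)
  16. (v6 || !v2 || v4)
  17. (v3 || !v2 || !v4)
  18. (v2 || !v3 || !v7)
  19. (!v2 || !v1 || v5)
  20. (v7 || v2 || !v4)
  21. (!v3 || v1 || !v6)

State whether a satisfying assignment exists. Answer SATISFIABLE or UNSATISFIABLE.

SATISFIABLE

Set v1 = False and propagate.
Branch on v2: take v2 = True.
  then v5 is forced to True.
Branch on v3: take v3 = False.
  then v4 is forced to False.
  then v7 is forced to True.
  then v6 is forced to True.
So v1 = 0, v2 = 1, v3 = 0, v4 = 0, v5 = 1, v6 = 1, v7 = 1 is a satisfying assignment.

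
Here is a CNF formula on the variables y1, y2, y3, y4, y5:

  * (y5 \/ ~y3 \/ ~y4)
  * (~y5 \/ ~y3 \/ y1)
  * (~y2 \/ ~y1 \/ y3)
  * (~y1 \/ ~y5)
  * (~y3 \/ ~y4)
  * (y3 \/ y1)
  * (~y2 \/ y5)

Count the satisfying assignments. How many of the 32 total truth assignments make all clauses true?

The models are:
  y1=0 y2=0 y3=1 y4=0 y5=0
  y1=1 y2=0 y3=0 y4=0 y5=0
  y1=1 y2=0 y3=0 y4=1 y5=0
  y1=1 y2=0 y3=1 y4=0 y5=0
That's 4 in total.

4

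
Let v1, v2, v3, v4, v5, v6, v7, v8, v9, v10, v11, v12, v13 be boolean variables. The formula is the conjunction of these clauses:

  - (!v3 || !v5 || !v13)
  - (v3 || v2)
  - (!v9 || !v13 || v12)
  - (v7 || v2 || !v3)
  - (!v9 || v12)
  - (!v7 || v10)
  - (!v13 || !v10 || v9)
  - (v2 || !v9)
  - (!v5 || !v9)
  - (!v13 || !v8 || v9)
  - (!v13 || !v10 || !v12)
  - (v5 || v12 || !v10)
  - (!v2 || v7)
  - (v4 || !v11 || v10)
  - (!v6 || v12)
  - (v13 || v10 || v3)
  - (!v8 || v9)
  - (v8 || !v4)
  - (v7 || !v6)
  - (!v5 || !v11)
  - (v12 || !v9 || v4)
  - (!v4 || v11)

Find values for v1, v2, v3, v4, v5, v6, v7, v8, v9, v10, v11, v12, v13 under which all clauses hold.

v1 = 1, v2 = 1, v3 = 1, v4 = 0, v5 = 0, v6 = 0, v7 = 1, v8 = 0, v9 = 1, v10 = 1, v11 = 1, v12 = 1, v13 = 0

Check each clause:
  1. (!v5 || !v13 || !v3) — !v5 is true.
  2. (v2 || v3) — v2 is true.
  3. (!v9 || !v13 || v12) — !v13 is true.
  4. (v2 || !v3 || v7) — v2 is true.
  5. (!v9 || v12) — v12 is true.
  6. (!v7 || v10) — v10 is true.
  7. (v9 || !v10 || !v13) — v9 is true.
  8. (v2 || !v9) — v2 is true.
  9. (!v9 || !v5) — !v5 is true.
  10. (!v13 || !v8 || v9) — !v8 is true.
  11. (!v10 || !v13 || !v12) — !v13 is true.
  12. (v5 || !v10 || v12) — v12 is true.
  13. (!v2 || v7) — v7 is true.
  14. (v4 || !v11 || v10) — v10 is true.
  15. (v12 || !v6) — !v6 is true.
  16. (v10 || v13 || v3) — v10 is true.
  17. (v9 || !v8) — !v8 is true.
  18. (v8 || !v4) — !v4 is true.
  19. (v7 || !v6) — !v6 is true.
  20. (!v11 || !v5) — !v5 is true.
  21. (!v9 || v12 || v4) — v12 is true.
  22. (!v4 || v11) — v11 is true.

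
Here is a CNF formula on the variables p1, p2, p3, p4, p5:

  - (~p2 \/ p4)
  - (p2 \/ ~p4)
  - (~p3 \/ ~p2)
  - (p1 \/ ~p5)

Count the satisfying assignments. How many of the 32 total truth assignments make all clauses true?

Split on p2, then p4.
  p2=T, p4=T: remaining (p1,p3,p5) ∈ {(F,F,F); (T,F,F); (T,F,T)} — 3.
  p2=T, p4=F: a clause becomes empty — 0.
  p2=F, p4=T: a clause becomes empty — 0.
  p2=F, p4=F: p3 free; 3 ways for (p1,p5) × 2^1 = 6.
Total: 3 + 0 + 0 + 6 = 9.

9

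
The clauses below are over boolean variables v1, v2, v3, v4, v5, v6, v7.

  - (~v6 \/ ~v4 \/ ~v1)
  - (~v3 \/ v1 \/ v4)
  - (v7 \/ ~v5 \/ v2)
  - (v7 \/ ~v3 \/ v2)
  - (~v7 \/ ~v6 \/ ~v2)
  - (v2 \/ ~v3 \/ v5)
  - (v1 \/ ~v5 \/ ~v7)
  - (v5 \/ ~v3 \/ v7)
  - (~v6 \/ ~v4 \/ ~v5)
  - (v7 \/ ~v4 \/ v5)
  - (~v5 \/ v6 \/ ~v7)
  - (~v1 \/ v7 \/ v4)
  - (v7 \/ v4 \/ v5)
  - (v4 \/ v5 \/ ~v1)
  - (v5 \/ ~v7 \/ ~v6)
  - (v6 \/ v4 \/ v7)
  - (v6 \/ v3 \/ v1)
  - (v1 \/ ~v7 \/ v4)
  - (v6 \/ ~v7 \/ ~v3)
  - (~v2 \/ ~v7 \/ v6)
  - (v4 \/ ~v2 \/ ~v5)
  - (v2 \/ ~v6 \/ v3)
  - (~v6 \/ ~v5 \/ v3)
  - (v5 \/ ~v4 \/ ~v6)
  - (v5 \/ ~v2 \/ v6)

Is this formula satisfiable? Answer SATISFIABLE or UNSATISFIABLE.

Set v1 = True and propagate.
Branch on v2: take v2 = True.
For the remaining variables, v3 = False, v4 = True, v5 = True, v6 = False, v7 = False works.
So v1 = T, v2 = T, v3 = F, v4 = T, v5 = T, v6 = F, v7 = F is a satisfying assignment.

SATISFIABLE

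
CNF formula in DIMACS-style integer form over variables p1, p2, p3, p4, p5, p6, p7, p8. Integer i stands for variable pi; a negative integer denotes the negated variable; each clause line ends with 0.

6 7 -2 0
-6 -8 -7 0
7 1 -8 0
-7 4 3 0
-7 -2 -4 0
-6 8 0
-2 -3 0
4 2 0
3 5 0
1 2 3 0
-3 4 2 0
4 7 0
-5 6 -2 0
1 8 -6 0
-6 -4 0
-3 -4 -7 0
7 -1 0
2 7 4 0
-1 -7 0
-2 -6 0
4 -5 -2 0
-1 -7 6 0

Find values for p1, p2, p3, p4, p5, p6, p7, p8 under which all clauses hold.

p1=False, p2=False, p3=True, p4=True, p5=False, p6=False, p7=False, p8=False

Branch on p1: take p1 = False.
The remaining clauses are satisfied by p2 = False, p3 = True, p4 = True, p5 = False, p6 = False, p7 = False, p8 = False.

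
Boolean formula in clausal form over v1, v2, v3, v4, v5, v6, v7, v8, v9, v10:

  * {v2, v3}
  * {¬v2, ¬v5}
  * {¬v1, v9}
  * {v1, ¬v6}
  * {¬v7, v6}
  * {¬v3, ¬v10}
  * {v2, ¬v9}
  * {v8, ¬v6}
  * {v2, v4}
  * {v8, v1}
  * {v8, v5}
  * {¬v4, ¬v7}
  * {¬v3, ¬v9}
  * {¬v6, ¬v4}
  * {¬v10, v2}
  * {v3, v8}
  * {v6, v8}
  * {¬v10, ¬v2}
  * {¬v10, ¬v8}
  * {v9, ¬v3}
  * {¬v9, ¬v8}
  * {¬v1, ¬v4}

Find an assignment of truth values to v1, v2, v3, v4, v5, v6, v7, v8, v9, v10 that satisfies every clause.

Pure literal: v7 appears only negated; assign v7 = False.
v10 occurs only negated in the remaining clauses — set v10 = False.
Branch on v1: take v1 = False.
  then v6 is forced to False.
  then v8 is forced to True.
  then v9 is forced to False.
  then v3 is forced to False.
  then v2 is forced to True.
  then v5 is forced to False.
v4 is now unconstrained; take v4 = False.

v1 = False, v2 = True, v3 = False, v4 = False, v5 = False, v6 = False, v7 = False, v8 = True, v9 = False, v10 = False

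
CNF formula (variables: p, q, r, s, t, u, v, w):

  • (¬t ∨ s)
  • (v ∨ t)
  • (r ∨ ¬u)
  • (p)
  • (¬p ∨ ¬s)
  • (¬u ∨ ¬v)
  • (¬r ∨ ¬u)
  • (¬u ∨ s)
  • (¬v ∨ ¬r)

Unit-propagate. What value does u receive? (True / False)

False

Unit clause (p) sets p = True.
(¬s ∨ ¬p): since p = True, the clause reduces to (¬s). s = False.
From (¬t ∨ s) and s = False: t = False.
(t ∨ v): since t = False, the clause reduces to (v). v = True.
(¬u ∨ ¬v): since v = True, the clause reduces to (¬u). u = False.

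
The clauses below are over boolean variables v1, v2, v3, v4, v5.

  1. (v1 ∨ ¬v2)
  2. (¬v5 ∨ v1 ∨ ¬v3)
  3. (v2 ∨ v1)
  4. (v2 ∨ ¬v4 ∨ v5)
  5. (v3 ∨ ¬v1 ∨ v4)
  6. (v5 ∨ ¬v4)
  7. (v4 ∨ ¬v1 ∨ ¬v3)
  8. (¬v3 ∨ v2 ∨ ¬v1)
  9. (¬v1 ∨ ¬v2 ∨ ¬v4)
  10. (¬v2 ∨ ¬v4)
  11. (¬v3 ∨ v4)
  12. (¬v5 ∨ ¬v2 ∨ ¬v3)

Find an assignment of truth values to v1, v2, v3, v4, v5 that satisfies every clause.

v1=True, v2=False, v3=False, v4=True, v5=True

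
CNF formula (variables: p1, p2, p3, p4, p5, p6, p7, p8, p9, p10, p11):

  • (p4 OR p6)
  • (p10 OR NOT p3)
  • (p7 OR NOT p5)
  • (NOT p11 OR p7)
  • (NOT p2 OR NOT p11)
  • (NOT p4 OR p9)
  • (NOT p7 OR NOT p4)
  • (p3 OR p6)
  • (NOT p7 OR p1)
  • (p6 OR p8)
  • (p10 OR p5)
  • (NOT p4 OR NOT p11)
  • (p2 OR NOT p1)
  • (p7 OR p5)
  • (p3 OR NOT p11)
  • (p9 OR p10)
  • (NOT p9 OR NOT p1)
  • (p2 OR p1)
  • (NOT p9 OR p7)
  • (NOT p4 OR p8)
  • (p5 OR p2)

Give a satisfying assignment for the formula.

p1 = True, p2 = True, p3 = True, p4 = False, p5 = True, p6 = True, p7 = True, p8 = False, p9 = False, p10 = True, p11 = False

Check each clause:
  1. (p4 OR p6) — p6 is true.
  2. (NOT p3 OR p10) — p10 is true.
  3. (p7 OR NOT p5) — p7 is true.
  4. (p7 OR NOT p11) — NOT p11 is true.
  5. (NOT p11 OR NOT p2) — NOT p11 is true.
  6. (p9 OR NOT p4) — NOT p4 is true.
  7. (NOT p7 OR NOT p4) — NOT p4 is true.
  8. (p3 OR p6) — p3 is true.
  9. (p1 OR NOT p7) — p1 is true.
  10. (p8 OR p6) — p6 is true.
  11. (p10 OR p5) — p10 is true.
  12. (NOT p11 OR NOT p4) — NOT p4 is true.
  13. (NOT p1 OR p2) — p2 is true.
  14. (p7 OR p5) — p5 is true.
  15. (p3 OR NOT p11) — p3 is true.
  16. (p10 OR p9) — p10 is true.
  17. (NOT p9 OR NOT p1) — NOT p9 is true.
  18. (p2 OR p1) — p1 is true.
  19. (p7 OR NOT p9) — NOT p9 is true.
  20. (p8 OR NOT p4) — NOT p4 is true.
  21. (p2 OR p5) — p2 is true.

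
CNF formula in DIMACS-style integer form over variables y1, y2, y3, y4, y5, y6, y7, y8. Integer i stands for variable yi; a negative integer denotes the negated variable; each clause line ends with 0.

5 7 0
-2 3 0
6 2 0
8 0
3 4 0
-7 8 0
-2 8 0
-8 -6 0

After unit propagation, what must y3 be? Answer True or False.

True

Unit clause (y8) sets y8 = True.
From (~y8 \/ ~y6) and y8 = True: y6 = False.
(y2 \/ y6) with y6 = False leaves only y2, so y2 = True.
(~y2 \/ y3): since y2 = True, the clause reduces to (y3). y3 = True.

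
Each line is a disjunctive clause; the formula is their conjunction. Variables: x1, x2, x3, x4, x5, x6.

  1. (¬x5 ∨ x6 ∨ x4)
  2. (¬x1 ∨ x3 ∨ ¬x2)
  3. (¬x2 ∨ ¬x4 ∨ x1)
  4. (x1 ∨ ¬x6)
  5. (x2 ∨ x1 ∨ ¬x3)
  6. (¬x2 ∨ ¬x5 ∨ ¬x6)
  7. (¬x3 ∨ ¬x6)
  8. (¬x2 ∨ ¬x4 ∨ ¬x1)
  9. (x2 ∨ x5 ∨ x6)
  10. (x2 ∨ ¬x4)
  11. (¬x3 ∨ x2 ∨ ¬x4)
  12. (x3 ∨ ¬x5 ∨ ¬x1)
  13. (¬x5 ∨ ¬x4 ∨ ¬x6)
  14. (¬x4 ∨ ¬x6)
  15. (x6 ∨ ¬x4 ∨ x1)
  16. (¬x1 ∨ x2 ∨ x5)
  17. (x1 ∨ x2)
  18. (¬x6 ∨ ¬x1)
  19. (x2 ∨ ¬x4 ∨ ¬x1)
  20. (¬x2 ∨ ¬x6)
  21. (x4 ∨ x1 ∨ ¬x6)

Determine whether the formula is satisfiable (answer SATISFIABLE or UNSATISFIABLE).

SATISFIABLE

Set x1 = True and propagate.
  then x6 is forced to False.
Set x2 = True and propagate.
  then x3 is forced to True.
  then x4 is forced to False.
  then x5 is forced to False.
So x1=True  x2=True  x3=True  x4=False  x5=False  x6=False is a satisfying assignment.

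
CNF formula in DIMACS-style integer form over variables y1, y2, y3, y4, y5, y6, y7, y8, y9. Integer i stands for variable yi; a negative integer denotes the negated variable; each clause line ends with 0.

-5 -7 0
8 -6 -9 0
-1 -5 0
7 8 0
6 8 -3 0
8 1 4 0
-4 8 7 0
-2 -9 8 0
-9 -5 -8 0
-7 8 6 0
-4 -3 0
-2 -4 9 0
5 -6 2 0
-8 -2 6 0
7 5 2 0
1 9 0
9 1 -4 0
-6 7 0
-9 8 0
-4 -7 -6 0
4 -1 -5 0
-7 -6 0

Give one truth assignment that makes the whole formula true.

y1=True, y2=False, y3=False, y4=False, y5=False, y6=False, y7=True, y8=True, y9=True

Check each clause:
  1. {¬y7, ¬y5} — ¬y5 is true.
  2. {¬y6, y8, ¬y9} — y8 is true.
  3. {¬y1, ¬y5} — ¬y5 is true.
  4. {y7, y8} — y8 is true.
  5. {¬y3, y8, y6} — y8 is true.
  6. {y8, y4, y1} — y8 is true.
  7. {y8, ¬y4, y7} — y8 is true.
  8. {¬y2, y8, ¬y9} — y8 is true.
  9. {¬y9, ¬y5, ¬y8} — ¬y5 is true.
  10. {¬y7, y8, y6} — y8 is true.
  11. {¬y4, ¬y3} — ¬y4 is true.
  12. {¬y2, ¬y4, y9} — y9 is true.
  13. {y5, y2, ¬y6} — ¬y6 is true.
  14. {¬y8, ¬y2, y6} — ¬y2 is true.
  15. {y7, y2, y5} — y7 is true.
  16. {y9, y1} — y1 is true.
  17. {y1, y9, ¬y4} — y9 is true.
  18. {¬y6, y7} — ¬y6 is true.
  19. {¬y9, y8} — y8 is true.
  20. {¬y4, ¬y7, ¬y6} — ¬y6 is true.
  21. {¬y1, y4, ¬y5} — ¬y5 is true.
  22. {¬y6, ¬y7} — ¬y6 is true.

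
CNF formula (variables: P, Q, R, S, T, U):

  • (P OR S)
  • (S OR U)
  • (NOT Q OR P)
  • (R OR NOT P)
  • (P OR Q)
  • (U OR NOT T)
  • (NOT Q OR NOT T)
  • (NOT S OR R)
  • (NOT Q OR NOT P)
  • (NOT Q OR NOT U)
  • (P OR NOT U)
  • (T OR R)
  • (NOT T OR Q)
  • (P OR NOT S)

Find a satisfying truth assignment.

P = T, Q = F, R = T, S = T, T = F, U = F

R occurs only positively in the remaining clauses — set R = True.
Try P = True.
  then Q is forced to False.
  then T is forced to False.
The remaining clauses are satisfied by S = True, U = False.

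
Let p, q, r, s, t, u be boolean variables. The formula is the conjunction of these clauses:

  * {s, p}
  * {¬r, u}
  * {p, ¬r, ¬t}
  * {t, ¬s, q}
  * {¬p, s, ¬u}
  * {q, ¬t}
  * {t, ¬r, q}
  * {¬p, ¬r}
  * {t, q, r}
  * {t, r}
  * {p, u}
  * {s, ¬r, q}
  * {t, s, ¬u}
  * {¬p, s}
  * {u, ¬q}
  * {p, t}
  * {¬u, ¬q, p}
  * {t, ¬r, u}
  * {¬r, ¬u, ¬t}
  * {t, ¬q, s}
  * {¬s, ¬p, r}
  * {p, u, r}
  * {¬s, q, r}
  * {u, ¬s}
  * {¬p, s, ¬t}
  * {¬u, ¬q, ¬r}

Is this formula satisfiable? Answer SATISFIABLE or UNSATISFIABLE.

r = True:
  propagation gives u=True, p=False, s=True, t=False; an empty clause results — contradiction.
r = False:
  propagation gives t=True, q=True, u=True, p=True; an empty clause results — contradiction.
Every branch closes, so no satisfying assignment exists.

UNSATISFIABLE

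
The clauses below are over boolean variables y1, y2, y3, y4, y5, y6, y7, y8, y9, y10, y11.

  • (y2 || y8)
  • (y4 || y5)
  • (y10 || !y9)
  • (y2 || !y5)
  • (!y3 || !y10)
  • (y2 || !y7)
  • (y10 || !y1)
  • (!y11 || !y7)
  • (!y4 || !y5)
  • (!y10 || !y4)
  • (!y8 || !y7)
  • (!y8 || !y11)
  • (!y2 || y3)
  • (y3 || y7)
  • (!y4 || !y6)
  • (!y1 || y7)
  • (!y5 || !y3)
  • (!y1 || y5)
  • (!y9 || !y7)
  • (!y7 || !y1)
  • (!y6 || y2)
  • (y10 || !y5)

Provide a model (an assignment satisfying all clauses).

y1=False, y2=True, y3=True, y4=True, y5=False, y6=False, y7=False, y8=False, y9=False, y10=False, y11=True

Check each clause:
  1. (y8 || y2) — y2 is true.
  2. (y4 || y5) — y4 is true.
  3. (!y9 || y10) — !y9 is true.
  4. (!y5 || y2) — y2 is true.
  5. (!y10 || !y3) — !y10 is true.
  6. (y2 || !y7) — !y7 is true.
  7. (y10 || !y1) — !y1 is true.
  8. (!y7 || !y11) — !y7 is true.
  9. (!y5 || !y4) — !y5 is true.
  10. (!y10 || !y4) — !y10 is true.
  11. (!y8 || !y7) — !y8 is true.
  12. (!y8 || !y11) — !y8 is true.
  13. (!y2 || y3) — y3 is true.
  14. (y3 || y7) — y3 is true.
  15. (!y4 || !y6) — !y6 is true.
  16. (y7 || !y1) — !y1 is true.
  17. (!y3 || !y5) — !y5 is true.
  18. (y5 || !y1) — !y1 is true.
  19. (!y7 || !y9) — !y7 is true.
  20. (!y7 || !y1) — !y7 is true.
  21. (!y6 || y2) — !y6 is true.
  22. (y10 || !y5) — !y5 is true.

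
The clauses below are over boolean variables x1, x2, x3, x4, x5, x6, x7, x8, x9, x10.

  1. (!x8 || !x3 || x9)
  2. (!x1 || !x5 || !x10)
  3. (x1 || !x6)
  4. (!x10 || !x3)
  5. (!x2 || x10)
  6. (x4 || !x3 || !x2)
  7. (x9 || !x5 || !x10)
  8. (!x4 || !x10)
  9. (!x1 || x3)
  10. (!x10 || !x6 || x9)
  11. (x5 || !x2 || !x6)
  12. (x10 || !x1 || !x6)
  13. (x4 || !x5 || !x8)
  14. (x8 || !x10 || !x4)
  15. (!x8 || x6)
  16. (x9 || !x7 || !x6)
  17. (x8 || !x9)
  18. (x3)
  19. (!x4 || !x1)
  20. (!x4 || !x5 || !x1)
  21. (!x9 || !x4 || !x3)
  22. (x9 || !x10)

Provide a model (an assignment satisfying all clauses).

x1=False, x2=False, x3=True, x4=False, x5=False, x6=False, x7=False, x8=False, x9=False, x10=False

(x3) is a unit clause, so x3 = True.
Unit propagation: (!x10) forces x10 = False.
Unit propagation: (!x2) forces x2 = False.
x5 occurs only negated in the remaining clauses — set x5 = False.
Pure literal: x7 appears only negated; assign x7 = False.
Set x1 = False and propagate.
  then x6 is forced to False.
  then x8 is forced to False.
  then x9 is forced to False.
x4 is now unconstrained; take x4 = False.
Every clause has at least one true literal under this assignment.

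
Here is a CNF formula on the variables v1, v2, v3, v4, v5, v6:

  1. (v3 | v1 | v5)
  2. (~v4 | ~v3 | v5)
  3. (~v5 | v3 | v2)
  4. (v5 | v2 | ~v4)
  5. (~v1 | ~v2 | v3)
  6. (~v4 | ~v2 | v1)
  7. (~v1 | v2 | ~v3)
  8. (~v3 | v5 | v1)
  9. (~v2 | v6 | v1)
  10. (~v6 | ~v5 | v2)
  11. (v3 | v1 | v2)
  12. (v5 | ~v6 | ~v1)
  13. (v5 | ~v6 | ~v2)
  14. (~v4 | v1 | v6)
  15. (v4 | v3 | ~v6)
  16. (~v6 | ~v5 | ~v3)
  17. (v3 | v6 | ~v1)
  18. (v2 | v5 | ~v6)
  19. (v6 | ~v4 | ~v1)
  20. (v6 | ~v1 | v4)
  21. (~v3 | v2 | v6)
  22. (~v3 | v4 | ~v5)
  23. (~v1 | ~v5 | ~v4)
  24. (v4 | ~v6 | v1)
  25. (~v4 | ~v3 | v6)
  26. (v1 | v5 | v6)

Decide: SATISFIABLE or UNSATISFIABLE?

UNSATISFIABLE

v1 = True:
  v6 = True:
    propagation gives v5=True, v2=True, v3=True; an empty clause results — contradiction.
  v6 = False:
    propagation gives v3=True, v2=True, v4=False; an empty clause results — contradiction.
v1 = False:
  v5 = True:
    v6 = True:
      propagation gives v2=True, v4=False; contradiction.
    v6 = False:
      propagation gives v2=False, v3=True; contradiction.
  v5 = False:
    propagation gives v3=True; an empty clause results — contradiction.
Every branch closes, so no satisfying assignment exists.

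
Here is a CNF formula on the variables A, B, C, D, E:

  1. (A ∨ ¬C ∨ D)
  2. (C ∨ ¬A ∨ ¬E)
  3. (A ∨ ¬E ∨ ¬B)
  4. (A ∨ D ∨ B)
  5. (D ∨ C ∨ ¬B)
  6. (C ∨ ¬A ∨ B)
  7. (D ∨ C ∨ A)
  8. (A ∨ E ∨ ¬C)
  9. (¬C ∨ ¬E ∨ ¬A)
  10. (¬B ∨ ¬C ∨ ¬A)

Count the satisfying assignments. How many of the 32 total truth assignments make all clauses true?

Case analysis on A and C:
  A=T, C=T: remaining (B,D,E) ∈ {(F,F,F); (F,T,F)} — 2.
  A=T, C=F: remaining (B,D,E) ∈ {(T,T,F)} — 1.
  A=F, C=T: remaining (B,D,E) ∈ {(F,T,T)} — 1.
  A=F, C=F: remaining (B,D,E) ∈ {(F,T,F); (F,T,T); (T,T,F)} — 3.
Total: 2 + 1 + 1 + 3 = 7.

7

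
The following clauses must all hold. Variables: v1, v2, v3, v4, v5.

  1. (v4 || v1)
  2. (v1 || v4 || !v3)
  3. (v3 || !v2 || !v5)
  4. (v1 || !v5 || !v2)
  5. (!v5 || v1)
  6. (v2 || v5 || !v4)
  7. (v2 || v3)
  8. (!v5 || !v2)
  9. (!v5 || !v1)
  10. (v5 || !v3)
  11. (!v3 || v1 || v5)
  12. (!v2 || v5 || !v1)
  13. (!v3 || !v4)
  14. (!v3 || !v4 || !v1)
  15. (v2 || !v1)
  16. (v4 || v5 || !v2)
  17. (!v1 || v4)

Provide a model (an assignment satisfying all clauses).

v1 = False, v2 = True, v3 = False, v4 = True, v5 = False

Check each clause:
  1. (v1 || v4) — v4 is true.
  2. (!v3 || v4 || v1) — v4 is true.
  3. (!v5 || !v2 || v3) — !v5 is true.
  4. (v1 || !v5 || !v2) — !v5 is true.
  5. (v1 || !v5) — !v5 is true.
  6. (!v4 || v2 || v5) — v2 is true.
  7. (v2 || v3) — v2 is true.
  8. (!v5 || !v2) — !v5 is true.
  9. (!v1 || !v5) — !v5 is true.
  10. (v5 || !v3) — !v3 is true.
  11. (!v3 || v5 || v1) — !v3 is true.
  12. (!v2 || v5 || !v1) — !v1 is true.
  13. (!v3 || !v4) — !v3 is true.
  14. (!v1 || !v3 || !v4) — !v3 is true.
  15. (!v1 || v2) — v2 is true.
  16. (v5 || v4 || !v2) — v4 is true.
  17. (v4 || !v1) — v4 is true.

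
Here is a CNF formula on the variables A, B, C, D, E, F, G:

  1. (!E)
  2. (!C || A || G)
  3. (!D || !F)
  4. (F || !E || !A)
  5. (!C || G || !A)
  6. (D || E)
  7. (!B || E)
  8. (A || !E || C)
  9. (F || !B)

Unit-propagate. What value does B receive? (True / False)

False

(!E) is a unit clause: E = False.
(E || D) with E = False leaves only D, so D = True.
From (!D || !F) and D = True: F = False.
In (E || !B), E is now false; !B must hold, so B = False.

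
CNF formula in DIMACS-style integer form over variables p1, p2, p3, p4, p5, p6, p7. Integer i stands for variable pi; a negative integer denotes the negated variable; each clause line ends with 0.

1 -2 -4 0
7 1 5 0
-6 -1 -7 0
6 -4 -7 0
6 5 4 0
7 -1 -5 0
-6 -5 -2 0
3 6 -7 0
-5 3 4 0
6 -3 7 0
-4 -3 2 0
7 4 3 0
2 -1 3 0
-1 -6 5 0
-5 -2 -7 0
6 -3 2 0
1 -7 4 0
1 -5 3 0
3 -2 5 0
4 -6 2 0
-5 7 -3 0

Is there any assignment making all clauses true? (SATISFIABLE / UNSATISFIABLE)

SATISFIABLE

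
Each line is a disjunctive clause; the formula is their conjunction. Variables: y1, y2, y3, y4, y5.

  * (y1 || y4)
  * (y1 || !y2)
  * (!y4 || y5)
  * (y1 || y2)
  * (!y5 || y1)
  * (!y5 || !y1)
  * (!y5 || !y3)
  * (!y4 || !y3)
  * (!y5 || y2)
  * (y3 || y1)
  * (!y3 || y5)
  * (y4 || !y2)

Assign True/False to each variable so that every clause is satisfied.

y1=True  y2=False  y3=False  y4=False  y5=False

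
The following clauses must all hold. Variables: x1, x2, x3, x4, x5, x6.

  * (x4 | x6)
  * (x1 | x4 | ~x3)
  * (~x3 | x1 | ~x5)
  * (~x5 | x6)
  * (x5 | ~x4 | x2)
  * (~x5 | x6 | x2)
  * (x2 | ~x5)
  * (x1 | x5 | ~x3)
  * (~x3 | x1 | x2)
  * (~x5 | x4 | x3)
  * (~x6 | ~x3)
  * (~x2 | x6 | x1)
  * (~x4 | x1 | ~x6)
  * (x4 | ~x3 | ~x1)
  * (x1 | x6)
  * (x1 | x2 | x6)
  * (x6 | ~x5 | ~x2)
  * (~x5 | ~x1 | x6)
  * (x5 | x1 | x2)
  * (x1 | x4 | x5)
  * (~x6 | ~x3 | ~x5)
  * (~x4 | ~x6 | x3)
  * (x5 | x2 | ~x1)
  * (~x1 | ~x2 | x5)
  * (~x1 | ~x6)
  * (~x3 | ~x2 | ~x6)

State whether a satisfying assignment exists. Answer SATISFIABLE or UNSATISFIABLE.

UNSATISFIABLE

x1 = True:
  propagation gives x6=False, x4=True, x5=False, x2=True; an empty clause results — contradiction.
x1 = False:
  propagation gives x6=True, x3=False, x4=False, x5=False; an empty clause results — contradiction.
Every branch closes, so no satisfying assignment exists.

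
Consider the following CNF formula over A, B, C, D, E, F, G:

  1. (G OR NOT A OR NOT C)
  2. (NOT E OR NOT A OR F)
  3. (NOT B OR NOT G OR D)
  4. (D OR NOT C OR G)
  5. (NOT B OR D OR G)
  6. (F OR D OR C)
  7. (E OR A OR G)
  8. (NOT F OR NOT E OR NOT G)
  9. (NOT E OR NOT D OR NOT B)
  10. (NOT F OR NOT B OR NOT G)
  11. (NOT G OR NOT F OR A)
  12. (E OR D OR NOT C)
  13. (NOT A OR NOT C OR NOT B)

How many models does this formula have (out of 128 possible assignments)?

Split on G, then D.
  G=1, D=1: 11 of the 32 assignments to (A,B,C,E,F) work.
  G=1, D=0: remaining (A,B,C,E,F) ∈ {(0,0,1,1,0); (1,0,0,0,1)} — 2.
  G=0, D=1: 9 of the 32 assignments to (A,B,C,E,F) work.
  G=0, D=0: remaining (A,B,C,E,F) ∈ {(0,0,0,1,1); (1,0,0,0,1); (1,0,0,1,1)} — 3.
Total: 11 + 2 + 9 + 3 = 25.

25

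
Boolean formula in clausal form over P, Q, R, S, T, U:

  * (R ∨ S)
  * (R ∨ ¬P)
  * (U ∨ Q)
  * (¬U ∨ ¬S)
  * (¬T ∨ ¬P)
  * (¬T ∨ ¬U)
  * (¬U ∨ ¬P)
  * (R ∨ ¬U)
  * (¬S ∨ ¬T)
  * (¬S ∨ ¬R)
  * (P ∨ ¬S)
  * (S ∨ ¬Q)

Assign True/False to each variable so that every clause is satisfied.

P = False, Q = False, R = True, S = False, T = False, U = True

Check each clause:
  1. (S ∨ R) — R is true.
  2. (¬P ∨ R) — R is true.
  3. (U ∨ Q) — U is true.
  4. (¬S ∨ ¬U) — ¬S is true.
  5. (¬T ∨ ¬P) — ¬T is true.
  6. (¬T ∨ ¬U) — ¬T is true.
  7. (¬U ∨ ¬P) — ¬P is true.
  8. (R ∨ ¬U) — R is true.
  9. (¬T ∨ ¬S) — ¬T is true.
  10. (¬R ∨ ¬S) — ¬S is true.
  11. (P ∨ ¬S) — ¬S is true.
  12. (¬Q ∨ S) — ¬Q is true.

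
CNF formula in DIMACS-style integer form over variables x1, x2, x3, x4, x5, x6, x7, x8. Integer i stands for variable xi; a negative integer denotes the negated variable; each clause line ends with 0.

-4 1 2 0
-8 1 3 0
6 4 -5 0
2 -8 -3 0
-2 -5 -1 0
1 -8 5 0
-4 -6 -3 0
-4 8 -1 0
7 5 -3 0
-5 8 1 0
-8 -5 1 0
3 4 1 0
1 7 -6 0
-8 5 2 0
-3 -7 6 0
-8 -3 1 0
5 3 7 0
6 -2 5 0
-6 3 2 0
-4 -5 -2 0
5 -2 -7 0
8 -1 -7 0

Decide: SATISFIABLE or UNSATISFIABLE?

SATISFIABLE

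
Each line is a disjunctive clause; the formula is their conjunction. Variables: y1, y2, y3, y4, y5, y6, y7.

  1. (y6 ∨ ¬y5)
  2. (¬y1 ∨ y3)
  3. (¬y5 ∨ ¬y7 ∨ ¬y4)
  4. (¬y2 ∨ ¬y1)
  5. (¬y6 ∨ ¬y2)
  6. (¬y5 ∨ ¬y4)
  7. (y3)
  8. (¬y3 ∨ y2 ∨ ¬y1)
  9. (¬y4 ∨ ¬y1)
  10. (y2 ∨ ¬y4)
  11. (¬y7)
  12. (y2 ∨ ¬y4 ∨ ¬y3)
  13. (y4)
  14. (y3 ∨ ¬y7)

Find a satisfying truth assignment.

The clause (y3) is unit: y3 must be True.
The clause (¬y7) is unit: y7 must be False.
Unit propagation: (y4) forces y4 = True.
The clause (¬y5) is unit: y5 must be False.
(¬y1) is a unit clause, so y1 = False.
The clause (y2) is unit: y2 must be True.
Unit propagation: (¬y6) forces y6 = False.
Check each clause:
  1. (¬y5 ∨ y6) — ¬y5 is true.
  2. (¬y1 ∨ y3) — y3 is true.
  3. (¬y7 ∨ ¬y5 ∨ ¬y4) — ¬y7 is true.
  4. (¬y2 ∨ ¬y1) — ¬y1 is true.
  5. (¬y2 ∨ ¬y6) — ¬y6 is true.
  6. (¬y4 ∨ ¬y5) — ¬y5 is true.
  7. (y3) — y3 is true.
  8. (¬y1 ∨ ¬y3 ∨ y2) — y2 is true.
  9. (¬y4 ∨ ¬y1) — ¬y1 is true.
  10. (y2 ∨ ¬y4) — y2 is true.
  11. (¬y7) — ¬y7 is true.
  12. (¬y3 ∨ ¬y4 ∨ y2) — y2 is true.
  13. (y4) — y4 is true.
  14. (¬y7 ∨ y3) — ¬y7 is true.

y1 = False  y2 = True  y3 = True  y4 = True  y5 = False  y6 = False  y7 = False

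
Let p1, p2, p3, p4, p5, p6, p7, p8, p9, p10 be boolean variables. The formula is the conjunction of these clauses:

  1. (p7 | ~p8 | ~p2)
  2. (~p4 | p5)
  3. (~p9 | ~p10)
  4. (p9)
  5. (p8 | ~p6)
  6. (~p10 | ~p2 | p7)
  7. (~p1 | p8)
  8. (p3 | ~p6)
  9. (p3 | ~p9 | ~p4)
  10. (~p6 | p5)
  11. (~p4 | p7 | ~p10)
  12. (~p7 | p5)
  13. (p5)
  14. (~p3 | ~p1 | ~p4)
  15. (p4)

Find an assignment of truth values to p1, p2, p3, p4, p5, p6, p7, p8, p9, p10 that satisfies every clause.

p1=F, p2=T, p3=T, p4=T, p5=T, p6=T, p7=T, p8=T, p9=T, p10=F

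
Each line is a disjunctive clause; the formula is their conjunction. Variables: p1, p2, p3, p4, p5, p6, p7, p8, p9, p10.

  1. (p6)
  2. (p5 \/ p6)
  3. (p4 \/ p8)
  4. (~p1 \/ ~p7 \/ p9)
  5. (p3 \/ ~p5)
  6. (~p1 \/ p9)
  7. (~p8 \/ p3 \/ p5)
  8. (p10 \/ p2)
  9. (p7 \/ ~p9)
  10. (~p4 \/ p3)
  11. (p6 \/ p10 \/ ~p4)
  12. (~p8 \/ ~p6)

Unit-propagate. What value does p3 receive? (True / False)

True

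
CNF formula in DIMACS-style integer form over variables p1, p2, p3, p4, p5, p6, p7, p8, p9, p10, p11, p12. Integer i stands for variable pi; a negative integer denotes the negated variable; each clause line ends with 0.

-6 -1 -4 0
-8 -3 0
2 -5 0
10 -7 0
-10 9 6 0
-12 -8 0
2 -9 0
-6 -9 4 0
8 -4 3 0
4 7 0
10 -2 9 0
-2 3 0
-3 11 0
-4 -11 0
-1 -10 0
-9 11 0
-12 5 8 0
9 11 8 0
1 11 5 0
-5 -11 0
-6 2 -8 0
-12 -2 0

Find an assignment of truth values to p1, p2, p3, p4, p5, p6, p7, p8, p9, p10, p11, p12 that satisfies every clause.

Pure literal: p12 appears only negated; assign p12 = False.
Try p1 = False.
Set p2 = False and propagate.
  then p5 is forced to False.
  then p9 is forced to False.
  then p11 is forced to True.
  then p4 is forced to False.
  then p7 is forced to True.
  then p10 is forced to True.
  then p6 is forced to True.
  then p8 is forced to False.
p3 is now unconstrained; take p3 = True.

p1=False, p2=False, p3=True, p4=False, p5=False, p6=True, p7=True, p8=False, p9=False, p10=True, p11=True, p12=False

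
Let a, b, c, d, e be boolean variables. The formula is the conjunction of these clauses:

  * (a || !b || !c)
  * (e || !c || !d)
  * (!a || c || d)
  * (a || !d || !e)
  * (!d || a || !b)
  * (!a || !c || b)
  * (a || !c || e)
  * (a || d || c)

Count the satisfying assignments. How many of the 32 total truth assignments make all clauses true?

Case analysis on a and c:
  a=1, c=1: remaining (b,d,e) ∈ {(1,0,0); (1,0,1); (1,1,1)} — 3.
  a=1, c=0: remaining (b,d,e) ∈ {(0,1,0); (0,1,1); (1,1,0); (1,1,1)} — 4.
  a=0, c=1: remaining (b,d,e) ∈ {(0,0,1)} — 1.
  a=0, c=0: remaining (b,d,e) ∈ {(0,1,0)} — 1.
Total: 3 + 4 + 1 + 1 = 9.

9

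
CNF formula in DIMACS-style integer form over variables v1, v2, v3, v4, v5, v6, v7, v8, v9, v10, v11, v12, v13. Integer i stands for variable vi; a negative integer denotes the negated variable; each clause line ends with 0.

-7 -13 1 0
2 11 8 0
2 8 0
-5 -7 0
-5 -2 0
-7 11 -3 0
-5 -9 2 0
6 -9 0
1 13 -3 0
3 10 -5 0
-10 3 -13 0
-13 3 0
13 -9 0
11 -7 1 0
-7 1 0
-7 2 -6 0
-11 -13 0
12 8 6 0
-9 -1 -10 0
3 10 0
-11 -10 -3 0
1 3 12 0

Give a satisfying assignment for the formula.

v1=1, v2=0, v3=1, v4=0, v5=1, v6=0, v7=0, v8=1, v9=0, v10=1, v11=0, v12=1, v13=0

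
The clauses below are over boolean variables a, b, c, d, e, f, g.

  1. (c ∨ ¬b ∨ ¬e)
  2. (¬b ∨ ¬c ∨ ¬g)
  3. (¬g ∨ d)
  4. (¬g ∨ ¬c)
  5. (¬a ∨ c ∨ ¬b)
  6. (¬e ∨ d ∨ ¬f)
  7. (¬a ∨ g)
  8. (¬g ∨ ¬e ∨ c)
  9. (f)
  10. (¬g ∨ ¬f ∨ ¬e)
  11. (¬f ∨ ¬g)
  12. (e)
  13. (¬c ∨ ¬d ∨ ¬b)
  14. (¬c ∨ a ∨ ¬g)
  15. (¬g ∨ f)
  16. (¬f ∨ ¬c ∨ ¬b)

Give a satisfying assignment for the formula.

a=False, b=False, c=True, d=True, e=True, f=True, g=False

Unit propagation: (f) forces f = True.
Unit propagation: (¬g) forces g = False.
Unit propagation: (¬a) forces a = False.
(e) is a unit clause, so e = True.
The clause (d) is unit: d must be True.
Pure literal: b appears only negated; assign b = False.
c is now unconstrained; take c = True.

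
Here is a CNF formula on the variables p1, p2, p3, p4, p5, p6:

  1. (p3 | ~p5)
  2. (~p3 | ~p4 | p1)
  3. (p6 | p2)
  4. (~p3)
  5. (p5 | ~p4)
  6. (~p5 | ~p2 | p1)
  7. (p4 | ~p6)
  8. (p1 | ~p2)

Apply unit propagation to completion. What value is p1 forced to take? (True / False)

(~p3) is a unit clause: p3 = False.
In (p3 | ~p5), p3 is now false; ~p5 must hold, so p5 = False.
(p5 | ~p4): since p5 = False, the clause reduces to (~p4). p4 = False.
In (~p6 | p4), p4 is now false; ~p6 must hold, so p6 = False.
From (p6 | p2) and p6 = False: p2 = True.
(~p2 | p1): since p2 = True, the clause reduces to (p1). p1 = True.

True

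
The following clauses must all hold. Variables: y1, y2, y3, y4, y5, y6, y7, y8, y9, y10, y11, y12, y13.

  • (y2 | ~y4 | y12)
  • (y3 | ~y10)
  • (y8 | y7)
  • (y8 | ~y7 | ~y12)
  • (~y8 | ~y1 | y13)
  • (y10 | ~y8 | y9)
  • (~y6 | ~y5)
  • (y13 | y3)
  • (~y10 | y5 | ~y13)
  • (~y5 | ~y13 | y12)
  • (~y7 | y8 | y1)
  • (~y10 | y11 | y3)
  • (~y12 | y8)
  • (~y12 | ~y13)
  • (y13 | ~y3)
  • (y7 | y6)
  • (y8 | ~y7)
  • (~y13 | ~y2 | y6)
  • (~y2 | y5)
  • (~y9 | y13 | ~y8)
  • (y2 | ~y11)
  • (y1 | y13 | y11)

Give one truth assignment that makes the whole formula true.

Pure literal: y4 appears only negated; assign y4 = False.
Try y1 = True.
Set y2 = False and propagate.
  then y11 is forced to False.
The remaining clauses are satisfied by y3 = True, y5 = False, y6 = True, y7 = False, y8 = True, y9 = True, y10 = False, y12 = False, y13 = True.

y1=True  y2=False  y3=True  y4=False  y5=False  y6=True  y7=False  y8=True  y9=True  y10=False  y11=False  y12=False  y13=True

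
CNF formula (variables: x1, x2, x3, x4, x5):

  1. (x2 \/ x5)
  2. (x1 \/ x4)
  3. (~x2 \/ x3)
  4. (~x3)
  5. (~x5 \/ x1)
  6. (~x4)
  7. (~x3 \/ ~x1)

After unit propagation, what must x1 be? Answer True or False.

Unit clause (~x3) sets x3 = False.
From (~x2 \/ x3) and x3 = False: x2 = False.
From (x5 \/ x2) and x2 = False: x5 = True.
(~x5 \/ x1) with x5 = True leaves only x1, so x1 = True.

True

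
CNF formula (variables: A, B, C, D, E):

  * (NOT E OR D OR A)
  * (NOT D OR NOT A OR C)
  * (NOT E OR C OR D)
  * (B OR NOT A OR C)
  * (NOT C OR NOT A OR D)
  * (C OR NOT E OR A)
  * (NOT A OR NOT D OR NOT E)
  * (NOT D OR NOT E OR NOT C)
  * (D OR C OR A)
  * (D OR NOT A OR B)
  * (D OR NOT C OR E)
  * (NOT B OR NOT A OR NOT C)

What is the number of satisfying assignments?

Satisfying assignments:
  A=0 B=0 C=0 D=1 E=0
  A=0 B=0 C=1 D=1 E=0
  A=0 B=1 C=0 D=1 E=0
  A=0 B=1 C=1 D=1 E=0
  A=1 B=0 C=1 D=1 E=0
  A=1 B=1 C=0 D=0 E=0
That's 6 in total.

6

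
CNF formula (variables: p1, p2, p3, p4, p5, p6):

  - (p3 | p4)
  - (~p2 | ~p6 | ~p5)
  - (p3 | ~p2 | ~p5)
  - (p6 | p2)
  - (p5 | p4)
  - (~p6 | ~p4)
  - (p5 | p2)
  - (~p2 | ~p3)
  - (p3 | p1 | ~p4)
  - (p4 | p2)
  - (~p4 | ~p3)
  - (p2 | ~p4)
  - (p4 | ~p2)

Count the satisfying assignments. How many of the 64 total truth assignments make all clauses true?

1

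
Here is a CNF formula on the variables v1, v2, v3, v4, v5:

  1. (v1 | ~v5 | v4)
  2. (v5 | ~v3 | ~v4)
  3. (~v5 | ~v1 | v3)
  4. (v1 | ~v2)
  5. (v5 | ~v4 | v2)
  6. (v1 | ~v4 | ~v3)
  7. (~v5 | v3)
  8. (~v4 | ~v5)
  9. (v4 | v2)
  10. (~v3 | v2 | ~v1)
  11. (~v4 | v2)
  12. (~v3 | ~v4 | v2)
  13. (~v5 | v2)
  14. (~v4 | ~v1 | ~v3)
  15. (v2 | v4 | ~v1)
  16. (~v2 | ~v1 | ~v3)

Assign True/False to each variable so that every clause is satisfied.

v1=True, v2=True, v3=False, v4=True, v5=False

Check each clause:
  1. (v1 | v4 | ~v5) — v1 is true.
  2. (~v3 | ~v4 | v5) — ~v3 is true.
  3. (~v5 | v3 | ~v1) — ~v5 is true.
  4. (v1 | ~v2) — v1 is true.
  5. (v5 | ~v4 | v2) — v2 is true.
  6. (~v4 | ~v3 | v1) — v1 is true.
  7. (v3 | ~v5) — ~v5 is true.
  8. (~v5 | ~v4) — ~v5 is true.
  9. (v4 | v2) — v2 is true.
  10. (v2 | ~v3 | ~v1) — v2 is true.
  11. (~v4 | v2) — v2 is true.
  12. (~v4 | ~v3 | v2) — v2 is true.
  13. (~v5 | v2) — v2 is true.
  14. (~v4 | ~v1 | ~v3) — ~v3 is true.
  15. (v2 | ~v1 | v4) — v2 is true.
  16. (~v2 | ~v3 | ~v1) — ~v3 is true.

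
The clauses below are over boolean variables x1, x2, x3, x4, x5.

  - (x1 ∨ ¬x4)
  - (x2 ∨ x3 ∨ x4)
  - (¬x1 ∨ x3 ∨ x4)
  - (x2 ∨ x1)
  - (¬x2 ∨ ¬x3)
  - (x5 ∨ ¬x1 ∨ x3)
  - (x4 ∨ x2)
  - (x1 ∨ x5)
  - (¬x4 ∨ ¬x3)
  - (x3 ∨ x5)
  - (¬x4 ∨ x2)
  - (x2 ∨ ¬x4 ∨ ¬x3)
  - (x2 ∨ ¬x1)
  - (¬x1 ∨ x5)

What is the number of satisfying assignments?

The models are:
  x1=F x2=T x3=F x4=F x5=T
  x1=T x2=T x3=F x4=T x5=T
Count: 2.

2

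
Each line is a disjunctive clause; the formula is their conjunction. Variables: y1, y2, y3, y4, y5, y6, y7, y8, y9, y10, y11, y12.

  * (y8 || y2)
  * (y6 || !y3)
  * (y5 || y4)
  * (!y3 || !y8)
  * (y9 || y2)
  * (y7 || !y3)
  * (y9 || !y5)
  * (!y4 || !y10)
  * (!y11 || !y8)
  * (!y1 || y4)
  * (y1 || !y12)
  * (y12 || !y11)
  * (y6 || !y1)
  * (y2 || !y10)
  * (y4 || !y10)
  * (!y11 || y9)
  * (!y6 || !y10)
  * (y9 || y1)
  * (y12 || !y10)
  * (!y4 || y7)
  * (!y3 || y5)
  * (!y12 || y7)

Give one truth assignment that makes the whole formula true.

y1=F  y2=T  y3=F  y4=F  y5=T  y6=T  y7=F  y8=T  y9=T  y10=F  y11=F  y12=F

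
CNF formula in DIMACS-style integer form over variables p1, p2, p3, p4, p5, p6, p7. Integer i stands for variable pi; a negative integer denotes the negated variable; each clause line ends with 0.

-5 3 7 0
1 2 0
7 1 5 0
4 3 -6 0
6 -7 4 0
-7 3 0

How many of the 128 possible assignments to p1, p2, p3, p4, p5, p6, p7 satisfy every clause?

44

Case analysis on p7 and p3:
  p7=T, p3=T: p5 free; 9 ways for (p1,p2,p4,p6) × 2^1 = 18.
  p7=T, p3=F: a clause becomes empty — 0.
  p7=F, p3=T: p4, p6 free; 5 ways for (p1,p2,p5) × 2^2 = 20.
  p7=F, p3=F: p2 free; 3 ways for (p1,p4,p5,p6) × 2^1 = 6.
Total: 18 + 0 + 20 + 6 = 44.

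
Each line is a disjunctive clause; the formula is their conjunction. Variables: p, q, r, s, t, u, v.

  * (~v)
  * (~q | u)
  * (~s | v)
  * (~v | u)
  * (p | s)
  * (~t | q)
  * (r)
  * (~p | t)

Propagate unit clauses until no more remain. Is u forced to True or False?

True

(~v) stands alone — v = False.
From (~s | v) and v = False: s = False.
From (s | p) and s = False: p = True.
Unit clause (r) sets r = True.
From (~p | t) and p = True: t = True.
(~t | q): since t = True, the clause reduces to (q). q = True.
(~q | u): since q = True, the clause reduces to (u). u = True.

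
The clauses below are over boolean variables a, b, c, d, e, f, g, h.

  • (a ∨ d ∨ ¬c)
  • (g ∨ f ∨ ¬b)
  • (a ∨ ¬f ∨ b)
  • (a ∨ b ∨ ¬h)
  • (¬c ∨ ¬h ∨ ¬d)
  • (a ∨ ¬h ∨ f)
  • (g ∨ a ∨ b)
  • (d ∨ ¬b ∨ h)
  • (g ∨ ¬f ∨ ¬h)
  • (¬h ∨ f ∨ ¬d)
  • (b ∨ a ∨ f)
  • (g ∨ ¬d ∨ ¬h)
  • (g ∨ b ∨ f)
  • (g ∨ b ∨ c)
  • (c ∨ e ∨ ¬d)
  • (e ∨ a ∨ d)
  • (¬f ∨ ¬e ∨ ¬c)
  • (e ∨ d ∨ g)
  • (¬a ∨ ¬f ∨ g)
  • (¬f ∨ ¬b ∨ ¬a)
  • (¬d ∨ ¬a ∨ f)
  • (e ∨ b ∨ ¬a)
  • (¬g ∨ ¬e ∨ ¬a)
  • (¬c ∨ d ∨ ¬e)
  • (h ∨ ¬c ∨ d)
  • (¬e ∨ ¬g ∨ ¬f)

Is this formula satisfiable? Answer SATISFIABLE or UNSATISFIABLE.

SATISFIABLE

Branch on a: take a = True.
The remaining clauses are satisfied by b = True, c = False, d = False, e = False, f = False, g = True, h = True.
Every clause has at least one true literal under this assignment.
So a = 1, b = 1, c = 0, d = 0, e = 0, f = 0, g = 1, h = 1 is a satisfying assignment.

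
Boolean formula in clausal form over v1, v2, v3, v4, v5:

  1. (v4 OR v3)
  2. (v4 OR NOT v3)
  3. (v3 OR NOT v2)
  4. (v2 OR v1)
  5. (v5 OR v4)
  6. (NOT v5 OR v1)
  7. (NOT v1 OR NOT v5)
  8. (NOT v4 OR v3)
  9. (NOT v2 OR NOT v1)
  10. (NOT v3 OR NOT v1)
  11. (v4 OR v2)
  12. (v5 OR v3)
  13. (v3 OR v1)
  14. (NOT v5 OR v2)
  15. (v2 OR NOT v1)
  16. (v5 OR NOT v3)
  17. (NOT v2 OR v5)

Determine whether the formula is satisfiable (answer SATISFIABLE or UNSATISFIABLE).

UNSATISFIABLE

v3 = True:
  propagation gives v4=True, v1=False, v2=True, v5=False; an empty clause results — contradiction.
v3 = False:
  propagation gives v4=True; an empty clause results — contradiction.
Every branch closes, so no satisfying assignment exists.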